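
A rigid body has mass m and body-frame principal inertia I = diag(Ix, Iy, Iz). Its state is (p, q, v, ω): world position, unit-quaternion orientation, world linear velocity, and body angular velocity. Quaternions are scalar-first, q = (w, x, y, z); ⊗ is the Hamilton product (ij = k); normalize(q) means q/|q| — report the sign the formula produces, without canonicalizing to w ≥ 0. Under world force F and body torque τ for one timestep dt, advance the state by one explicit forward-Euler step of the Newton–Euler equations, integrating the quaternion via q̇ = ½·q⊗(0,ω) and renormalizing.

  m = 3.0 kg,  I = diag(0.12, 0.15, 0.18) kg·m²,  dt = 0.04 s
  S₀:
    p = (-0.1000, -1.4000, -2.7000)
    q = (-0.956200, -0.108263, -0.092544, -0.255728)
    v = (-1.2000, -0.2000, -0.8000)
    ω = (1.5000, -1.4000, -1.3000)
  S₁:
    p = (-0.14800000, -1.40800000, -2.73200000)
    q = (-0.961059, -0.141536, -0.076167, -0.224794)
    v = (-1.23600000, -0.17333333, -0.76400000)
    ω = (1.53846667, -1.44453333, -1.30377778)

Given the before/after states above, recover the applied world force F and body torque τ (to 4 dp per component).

ω₁ − ω₀ = (0.03846667, -0.04453333, -0.00377778)
precession coupling = (0.0546, 0.1170, -0.0630)
applied torque τ = (0.1700, -0.0500, -0.0800)
v₁ − v₀ = (-0.03600000, 0.02666667, 0.03600000)
m·(v₁−v₀)/dt = (-2.7000, 2.0000, 2.7000)

F = (-2.7000, 2.0000, 2.7000)
τ = (0.1700, -0.0500, -0.0800)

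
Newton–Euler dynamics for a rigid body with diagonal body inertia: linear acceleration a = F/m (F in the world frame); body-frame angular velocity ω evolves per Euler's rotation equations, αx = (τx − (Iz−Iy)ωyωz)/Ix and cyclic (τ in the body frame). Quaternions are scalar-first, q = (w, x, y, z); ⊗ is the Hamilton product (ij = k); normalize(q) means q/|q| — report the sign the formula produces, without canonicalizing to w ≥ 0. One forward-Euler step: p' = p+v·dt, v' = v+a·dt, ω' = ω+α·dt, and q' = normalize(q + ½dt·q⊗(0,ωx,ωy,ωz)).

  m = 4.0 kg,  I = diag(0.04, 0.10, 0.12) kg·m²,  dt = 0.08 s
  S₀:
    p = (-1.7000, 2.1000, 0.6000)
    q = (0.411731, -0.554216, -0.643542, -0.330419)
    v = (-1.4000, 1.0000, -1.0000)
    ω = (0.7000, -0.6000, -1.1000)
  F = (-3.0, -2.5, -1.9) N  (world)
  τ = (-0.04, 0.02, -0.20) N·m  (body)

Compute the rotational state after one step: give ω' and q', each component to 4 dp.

ω' = (0.5936, -0.6333, -1.2165)
q' = (0.3966, -0.5214, -0.6859, -0.3167)

gyro term ω×Iω = (0.0132, 0.0616, -0.0252)
angular accel α = (-1.3300, -0.4160, -1.4567)
ω + α·dt = (0.5936, -0.6333, -1.2165)
q⊗(0,ω) = (-0.3616349, 0.7978565, -1.0879695, 0.3301049)
updated quaternion q' = (0.3966, -0.5214, -0.6859, -0.3167)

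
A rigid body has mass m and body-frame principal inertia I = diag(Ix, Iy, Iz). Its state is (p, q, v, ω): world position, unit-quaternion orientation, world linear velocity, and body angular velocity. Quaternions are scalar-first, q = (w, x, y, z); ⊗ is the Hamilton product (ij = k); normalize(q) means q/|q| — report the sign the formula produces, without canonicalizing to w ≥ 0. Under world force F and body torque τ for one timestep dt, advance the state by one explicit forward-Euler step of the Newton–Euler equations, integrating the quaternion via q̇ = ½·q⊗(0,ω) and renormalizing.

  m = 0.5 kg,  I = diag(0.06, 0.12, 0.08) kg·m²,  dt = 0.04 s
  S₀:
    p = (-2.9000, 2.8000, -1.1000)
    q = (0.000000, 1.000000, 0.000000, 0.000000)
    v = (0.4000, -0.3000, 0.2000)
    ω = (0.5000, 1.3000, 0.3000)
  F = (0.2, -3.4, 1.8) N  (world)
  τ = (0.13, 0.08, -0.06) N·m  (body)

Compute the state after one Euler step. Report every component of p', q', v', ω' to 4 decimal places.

ω×(Iω) gyroscopic = (-0.0156, -0.0030, 0.0390)
(τ − ω×Iω)/I = (2.4267, 0.6917, -1.2375)
ω + α·dt = (0.5971, 1.3277, 0.2505)
Hamilton product q⊗(0,ω) = (-0.5000000, 0.0000000, -0.3000000, 1.3000000)
q + ½dt·q⊗(0,ω), renormalized = (-0.0100, 0.9996, -0.0060, 0.0260)
linear accel F/m = (0.4000, -6.8000, 3.6000)
p' = p + v·dt = (-2.8840, 2.7880, -1.0920)
new velocity v' = (0.4160, -0.5720, 0.3440)

p' = (-2.8840, 2.7880, -1.0920)
q' = (-0.0100, 0.9996, -0.0060, 0.0260)
v' = (0.4160, -0.5720, 0.3440)
ω' = (0.5971, 1.3277, 0.2505)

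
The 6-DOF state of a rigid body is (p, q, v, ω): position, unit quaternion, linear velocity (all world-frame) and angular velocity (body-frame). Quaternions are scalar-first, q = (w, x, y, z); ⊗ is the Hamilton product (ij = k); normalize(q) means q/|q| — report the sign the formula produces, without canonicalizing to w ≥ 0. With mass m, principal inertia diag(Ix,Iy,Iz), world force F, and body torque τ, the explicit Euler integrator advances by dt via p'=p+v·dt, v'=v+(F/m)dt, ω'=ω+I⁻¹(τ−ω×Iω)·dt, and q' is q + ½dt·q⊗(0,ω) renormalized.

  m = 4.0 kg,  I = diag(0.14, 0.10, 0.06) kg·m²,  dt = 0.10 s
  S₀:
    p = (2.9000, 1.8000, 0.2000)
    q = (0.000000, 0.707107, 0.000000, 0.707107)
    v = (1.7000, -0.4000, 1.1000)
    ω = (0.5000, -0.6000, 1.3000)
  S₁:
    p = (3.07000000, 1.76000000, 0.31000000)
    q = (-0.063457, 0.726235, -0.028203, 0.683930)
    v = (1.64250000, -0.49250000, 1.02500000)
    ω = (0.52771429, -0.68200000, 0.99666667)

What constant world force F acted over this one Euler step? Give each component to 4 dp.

F = (-2.3000, -3.7000, -3.0000)

v₁ − v₀ = (-0.05750000, -0.09250000, -0.07500000)
m·(v₁−v₀)/dt = (-2.3000, -3.7000, -3.0000)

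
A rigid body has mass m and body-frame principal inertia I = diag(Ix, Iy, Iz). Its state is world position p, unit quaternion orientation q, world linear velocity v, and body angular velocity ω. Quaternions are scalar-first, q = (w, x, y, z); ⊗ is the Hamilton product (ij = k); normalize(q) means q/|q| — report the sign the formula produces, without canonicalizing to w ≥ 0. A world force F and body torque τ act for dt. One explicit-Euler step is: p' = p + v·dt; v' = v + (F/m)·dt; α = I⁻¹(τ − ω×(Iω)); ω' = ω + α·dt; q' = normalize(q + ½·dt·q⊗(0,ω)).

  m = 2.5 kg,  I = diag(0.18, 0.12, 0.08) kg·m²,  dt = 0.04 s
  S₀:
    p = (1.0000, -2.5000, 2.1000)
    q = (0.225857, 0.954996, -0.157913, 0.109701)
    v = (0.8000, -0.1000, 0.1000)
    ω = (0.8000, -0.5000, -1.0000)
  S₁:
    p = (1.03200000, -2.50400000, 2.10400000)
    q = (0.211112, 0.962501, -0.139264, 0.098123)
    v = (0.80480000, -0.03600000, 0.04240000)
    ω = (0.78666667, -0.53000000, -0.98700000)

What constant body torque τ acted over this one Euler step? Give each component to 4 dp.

τ = (-0.0800, -0.1700, 0.0500)

Δω = ω₁−ω₀ = (-0.01333333, -0.03000000, 0.01300000)
gyro term ω₀×Iω₀ = (-0.0200, -0.0800, 0.0240)
applied torque τ = (-0.0800, -0.1700, 0.0500)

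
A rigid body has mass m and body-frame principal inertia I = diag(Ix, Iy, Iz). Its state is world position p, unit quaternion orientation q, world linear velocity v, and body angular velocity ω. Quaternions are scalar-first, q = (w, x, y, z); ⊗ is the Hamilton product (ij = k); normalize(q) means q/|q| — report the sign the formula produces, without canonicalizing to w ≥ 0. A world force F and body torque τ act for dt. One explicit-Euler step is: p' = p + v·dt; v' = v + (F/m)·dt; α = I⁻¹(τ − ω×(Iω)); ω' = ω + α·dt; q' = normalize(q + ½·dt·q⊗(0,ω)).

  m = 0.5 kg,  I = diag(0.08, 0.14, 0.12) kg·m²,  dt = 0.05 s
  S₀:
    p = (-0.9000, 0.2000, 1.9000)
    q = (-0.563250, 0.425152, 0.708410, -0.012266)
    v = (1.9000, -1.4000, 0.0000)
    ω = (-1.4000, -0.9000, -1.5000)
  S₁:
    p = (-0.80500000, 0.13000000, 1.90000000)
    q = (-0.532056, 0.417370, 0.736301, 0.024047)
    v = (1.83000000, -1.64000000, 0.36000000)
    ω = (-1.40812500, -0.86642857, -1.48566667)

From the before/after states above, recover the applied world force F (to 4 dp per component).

F = (-0.7000, -2.4000, 3.6000)

v₁ − v₀ = (-0.07000000, -0.24000000, 0.36000000)
F = m·Δv/dt = (-0.7000, -2.4000, 3.6000)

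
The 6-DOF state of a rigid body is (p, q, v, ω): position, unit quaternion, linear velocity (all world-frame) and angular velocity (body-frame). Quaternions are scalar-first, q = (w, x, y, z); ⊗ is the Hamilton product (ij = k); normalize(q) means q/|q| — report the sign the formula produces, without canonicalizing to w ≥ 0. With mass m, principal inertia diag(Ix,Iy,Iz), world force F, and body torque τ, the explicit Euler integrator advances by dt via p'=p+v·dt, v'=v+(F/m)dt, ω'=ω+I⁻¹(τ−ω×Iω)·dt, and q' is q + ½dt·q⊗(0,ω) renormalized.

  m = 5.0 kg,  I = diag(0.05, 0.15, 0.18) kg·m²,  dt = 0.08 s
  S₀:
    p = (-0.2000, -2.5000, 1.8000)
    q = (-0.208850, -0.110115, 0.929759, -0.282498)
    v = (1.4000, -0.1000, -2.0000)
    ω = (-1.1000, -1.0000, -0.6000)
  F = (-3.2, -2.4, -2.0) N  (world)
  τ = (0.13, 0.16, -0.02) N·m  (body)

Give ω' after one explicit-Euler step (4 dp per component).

gyro term ω×Iω = (0.0180, -0.0858, 0.1100)
angular accel α = (2.2400, 1.6387, -0.7222)
new body rate ω' = (-0.9208, -0.8689, -0.6578)

ω' = (-0.9208, -0.8689, -0.6578)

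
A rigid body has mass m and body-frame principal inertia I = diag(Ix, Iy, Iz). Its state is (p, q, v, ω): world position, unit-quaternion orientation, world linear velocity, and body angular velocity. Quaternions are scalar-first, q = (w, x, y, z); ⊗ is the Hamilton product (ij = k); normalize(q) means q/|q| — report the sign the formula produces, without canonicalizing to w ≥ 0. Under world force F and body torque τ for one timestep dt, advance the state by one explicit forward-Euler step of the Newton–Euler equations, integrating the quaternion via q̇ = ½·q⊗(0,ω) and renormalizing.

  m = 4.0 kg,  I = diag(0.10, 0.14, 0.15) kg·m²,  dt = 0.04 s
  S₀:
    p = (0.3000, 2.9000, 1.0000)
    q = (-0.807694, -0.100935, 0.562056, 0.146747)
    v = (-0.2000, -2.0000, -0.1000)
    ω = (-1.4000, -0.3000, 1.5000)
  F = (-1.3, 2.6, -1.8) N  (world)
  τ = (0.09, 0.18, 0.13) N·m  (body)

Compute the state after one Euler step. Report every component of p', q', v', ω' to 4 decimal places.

p' = (0.2920, 2.8200, 0.9960)
q' = (-0.8109, -0.0605, 0.5653, 0.1387)
v' = (-0.2130, -1.9740, -0.1180)
ω' = (-1.3622, -0.2786, 1.5302)

gyro term ω×Iω = (-0.0045, 0.1050, 0.0168)
angular accel α = (0.9450, 0.5357, 0.7547)
ω + α·dt = (-1.3622, -0.2786, 1.5302)
2q̇ = q⊗(0,ω) = (-0.1928127, 2.0178797, 0.1882649, -0.3943821)
updated quaternion q' = (-0.8109, -0.0605, 0.5653, 0.1387)
new position p' = (0.2920, 2.8200, 0.9960)
v' = v + a·dt = (-0.2130, -1.9740, -0.1180)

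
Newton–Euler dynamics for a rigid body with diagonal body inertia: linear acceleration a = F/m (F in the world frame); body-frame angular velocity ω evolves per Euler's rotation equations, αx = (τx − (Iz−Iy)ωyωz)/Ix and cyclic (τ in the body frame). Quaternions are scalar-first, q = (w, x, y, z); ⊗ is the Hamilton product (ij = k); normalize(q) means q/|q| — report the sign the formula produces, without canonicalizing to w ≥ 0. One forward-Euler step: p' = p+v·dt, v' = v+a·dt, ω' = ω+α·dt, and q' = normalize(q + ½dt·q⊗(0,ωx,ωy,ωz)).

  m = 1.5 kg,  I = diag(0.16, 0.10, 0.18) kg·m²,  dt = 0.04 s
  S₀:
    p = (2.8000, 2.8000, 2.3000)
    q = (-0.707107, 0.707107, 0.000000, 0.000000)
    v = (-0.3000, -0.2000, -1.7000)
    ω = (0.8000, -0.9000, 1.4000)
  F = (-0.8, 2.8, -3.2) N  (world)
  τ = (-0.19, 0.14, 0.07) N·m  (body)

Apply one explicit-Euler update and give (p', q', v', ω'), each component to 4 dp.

p' = (2.7880, 2.7920, 2.2320)
q' = (-0.7179, 0.6953, -0.0071, -0.0325)
v' = (-0.3213, -0.1253, -1.7853)
ω' = (0.7777, -0.8350, 1.4060)

angular accel α = (-0.5575, 1.6240, 0.1489)
new body rate ω' = (0.7777, -0.8350, 1.4060)
2q̇ = q⊗(0,ω) = (-0.5656856, -0.5656856, -0.3535535, -1.6263461)
q' = normalize(q + ½dt·q⊗(0,ω)) = (-0.7179, 0.6953, -0.0071, -0.0325)
new position p' = (2.7880, 2.7920, 2.2320)
new velocity v' = (-0.3213, -0.1253, -1.7853)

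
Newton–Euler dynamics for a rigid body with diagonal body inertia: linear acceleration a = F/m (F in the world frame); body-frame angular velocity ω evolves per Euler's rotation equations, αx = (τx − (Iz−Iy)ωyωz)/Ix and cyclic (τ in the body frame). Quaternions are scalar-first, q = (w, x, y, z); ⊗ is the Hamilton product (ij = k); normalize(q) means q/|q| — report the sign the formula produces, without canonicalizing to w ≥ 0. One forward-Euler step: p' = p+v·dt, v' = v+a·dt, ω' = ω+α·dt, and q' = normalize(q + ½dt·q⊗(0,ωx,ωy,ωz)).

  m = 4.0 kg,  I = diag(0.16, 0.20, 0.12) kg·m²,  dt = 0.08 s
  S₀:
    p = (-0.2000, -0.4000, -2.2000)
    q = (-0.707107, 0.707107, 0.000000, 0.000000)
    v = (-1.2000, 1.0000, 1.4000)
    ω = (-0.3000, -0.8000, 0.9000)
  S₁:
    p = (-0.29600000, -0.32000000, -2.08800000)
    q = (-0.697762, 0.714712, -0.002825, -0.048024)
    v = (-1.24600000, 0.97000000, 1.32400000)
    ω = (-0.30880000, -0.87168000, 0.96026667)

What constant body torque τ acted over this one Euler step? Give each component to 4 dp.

τ = (0.0400, -0.1900, 0.1000)

Δω = ω₁−ω₀ = (-0.00880000, -0.07168000, 0.06026667)
precession coupling = (0.0576, -0.0108, 0.0096)
τ = I·(Δω/dt) + ω₀×(Iω₀) = (0.0400, -0.1900, 0.1000)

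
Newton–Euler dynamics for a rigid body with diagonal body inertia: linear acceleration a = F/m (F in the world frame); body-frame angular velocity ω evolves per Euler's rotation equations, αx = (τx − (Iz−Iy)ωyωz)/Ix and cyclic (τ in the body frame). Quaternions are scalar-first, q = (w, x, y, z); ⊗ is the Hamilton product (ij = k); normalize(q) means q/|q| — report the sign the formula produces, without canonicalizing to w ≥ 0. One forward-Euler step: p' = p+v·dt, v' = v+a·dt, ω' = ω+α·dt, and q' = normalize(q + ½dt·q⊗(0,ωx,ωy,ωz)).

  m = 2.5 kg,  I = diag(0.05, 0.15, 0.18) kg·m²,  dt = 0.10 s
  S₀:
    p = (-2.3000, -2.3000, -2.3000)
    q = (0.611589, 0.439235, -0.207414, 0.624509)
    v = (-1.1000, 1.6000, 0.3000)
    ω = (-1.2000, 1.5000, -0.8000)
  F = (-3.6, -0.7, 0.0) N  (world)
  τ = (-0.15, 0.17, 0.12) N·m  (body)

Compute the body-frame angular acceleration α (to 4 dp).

ω×(Iω) gyroscopic = (-0.0360, -0.1248, -0.1800)
angular accel α = (-2.2800, 1.9653, 1.6667)

α = (-2.2800, 1.9653, 1.6667)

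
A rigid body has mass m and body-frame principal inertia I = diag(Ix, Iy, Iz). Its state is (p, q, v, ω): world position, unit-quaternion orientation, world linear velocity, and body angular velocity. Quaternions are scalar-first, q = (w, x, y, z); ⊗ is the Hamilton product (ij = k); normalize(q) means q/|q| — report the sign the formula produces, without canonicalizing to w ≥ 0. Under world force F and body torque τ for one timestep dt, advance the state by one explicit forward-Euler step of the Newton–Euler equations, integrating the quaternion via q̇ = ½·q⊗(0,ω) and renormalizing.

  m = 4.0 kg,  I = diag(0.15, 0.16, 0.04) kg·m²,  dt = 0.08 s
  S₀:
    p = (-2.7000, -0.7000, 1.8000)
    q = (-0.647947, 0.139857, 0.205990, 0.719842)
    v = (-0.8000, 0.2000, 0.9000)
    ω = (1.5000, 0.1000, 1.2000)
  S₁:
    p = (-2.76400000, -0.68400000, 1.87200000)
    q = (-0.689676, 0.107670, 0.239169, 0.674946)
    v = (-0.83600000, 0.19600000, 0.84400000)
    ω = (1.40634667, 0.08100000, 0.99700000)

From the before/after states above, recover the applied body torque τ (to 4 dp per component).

τ = (-0.1900, 0.1600, -0.1000)

Δω = ω₁−ω₀ = (-0.09365333, -0.01900000, -0.20300000)
gyro term ω₀×Iω₀ = (-0.0144, 0.1980, 0.0015)
I·α + gyro = (-0.1900, 0.1600, -0.1000)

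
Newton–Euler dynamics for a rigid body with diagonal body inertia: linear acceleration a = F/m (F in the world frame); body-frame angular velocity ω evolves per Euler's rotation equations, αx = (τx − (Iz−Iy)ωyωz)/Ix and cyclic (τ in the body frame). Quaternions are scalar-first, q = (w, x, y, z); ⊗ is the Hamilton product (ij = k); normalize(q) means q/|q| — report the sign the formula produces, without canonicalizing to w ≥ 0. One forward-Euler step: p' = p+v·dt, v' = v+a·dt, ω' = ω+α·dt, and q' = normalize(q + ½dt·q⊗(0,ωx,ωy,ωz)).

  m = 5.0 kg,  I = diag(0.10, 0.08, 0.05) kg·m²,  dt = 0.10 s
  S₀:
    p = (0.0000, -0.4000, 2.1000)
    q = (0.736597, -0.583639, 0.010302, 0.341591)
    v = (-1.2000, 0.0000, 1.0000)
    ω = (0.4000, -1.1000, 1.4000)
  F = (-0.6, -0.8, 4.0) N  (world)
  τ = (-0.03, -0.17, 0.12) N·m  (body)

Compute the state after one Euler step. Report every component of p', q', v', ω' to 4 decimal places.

linear accel F/m = (-0.1200, -0.1600, 0.8000)
p' = p + v·dt = (-0.1200, -0.4000, 2.2000)
v + (F/m)dt = (-1.2120, -0.0160, 1.0800)
gyro term ω×Iω = (0.0462, 0.0280, 0.0088)
α = I⁻¹(τ − ω×Iω) = (-0.7620, -2.4750, 2.2240)
ω' = ω + α·dt = (0.3238, -1.3475, 1.6224)
2q̇ = q⊗(0,ω) = (-0.2334396, 0.6848117, 0.1434743, 1.6691179)
updated quaternion q' = (0.7219, -0.5471, 0.0174, 0.4233)

p' = (-0.1200, -0.4000, 2.2000)
q' = (0.7219, -0.5471, 0.0174, 0.4233)
v' = (-1.2120, -0.0160, 1.0800)
ω' = (0.3238, -1.3475, 1.6224)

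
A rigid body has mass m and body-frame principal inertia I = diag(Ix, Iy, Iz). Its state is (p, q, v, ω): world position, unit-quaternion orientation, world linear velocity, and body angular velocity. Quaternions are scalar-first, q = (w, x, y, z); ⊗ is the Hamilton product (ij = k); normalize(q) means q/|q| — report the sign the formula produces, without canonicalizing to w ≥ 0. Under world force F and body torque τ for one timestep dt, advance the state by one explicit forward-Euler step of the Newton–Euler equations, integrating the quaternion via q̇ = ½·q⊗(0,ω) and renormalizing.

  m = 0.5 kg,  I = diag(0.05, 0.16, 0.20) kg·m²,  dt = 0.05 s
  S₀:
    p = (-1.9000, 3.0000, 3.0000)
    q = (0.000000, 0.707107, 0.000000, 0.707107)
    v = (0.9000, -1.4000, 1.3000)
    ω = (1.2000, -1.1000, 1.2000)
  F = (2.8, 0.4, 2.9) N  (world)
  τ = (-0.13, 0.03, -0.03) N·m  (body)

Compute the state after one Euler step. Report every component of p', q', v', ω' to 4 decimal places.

gyro term ω×Iω = (-0.0528, -0.2160, -0.1452)
angular accel α = (-1.5440, 1.5375, 0.5760)
ω' = ω + α·dt = (1.1228, -1.0231, 1.2288)
q⊗(0,ω) = (-1.6970568, 0.7778177, 0.0000000, -0.7778177)
q' = normalize(q + ½dt·q⊗(0,ω)) = (-0.0424, 0.7256, 0.0000, 0.6868)
p' = p + v·dt = (-1.8550, 2.9300, 3.0650)
new velocity v' = (1.1800, -1.3600, 1.5900)

p' = (-1.8550, 2.9300, 3.0650)
q' = (-0.0424, 0.7256, 0.0000, 0.6868)
v' = (1.1800, -1.3600, 1.5900)
ω' = (1.1228, -1.0231, 1.2288)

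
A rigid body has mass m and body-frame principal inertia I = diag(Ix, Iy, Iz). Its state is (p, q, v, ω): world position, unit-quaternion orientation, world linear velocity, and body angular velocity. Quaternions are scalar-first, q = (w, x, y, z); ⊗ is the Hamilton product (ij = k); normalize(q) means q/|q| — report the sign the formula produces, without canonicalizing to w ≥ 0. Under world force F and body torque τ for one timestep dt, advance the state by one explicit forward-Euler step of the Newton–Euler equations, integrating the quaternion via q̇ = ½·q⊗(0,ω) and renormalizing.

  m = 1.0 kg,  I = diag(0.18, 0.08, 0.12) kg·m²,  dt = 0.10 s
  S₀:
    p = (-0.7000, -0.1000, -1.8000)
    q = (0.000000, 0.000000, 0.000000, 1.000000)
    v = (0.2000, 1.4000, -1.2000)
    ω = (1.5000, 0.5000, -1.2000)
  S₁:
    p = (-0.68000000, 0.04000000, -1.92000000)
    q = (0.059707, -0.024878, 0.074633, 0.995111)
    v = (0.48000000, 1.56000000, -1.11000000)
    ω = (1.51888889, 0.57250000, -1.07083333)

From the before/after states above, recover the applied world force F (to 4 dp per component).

velocity change Δv = (0.28000000, 0.16000000, 0.09000000)
applied force F = (2.8000, 1.6000, 0.9000)

F = (2.8000, 1.6000, 0.9000)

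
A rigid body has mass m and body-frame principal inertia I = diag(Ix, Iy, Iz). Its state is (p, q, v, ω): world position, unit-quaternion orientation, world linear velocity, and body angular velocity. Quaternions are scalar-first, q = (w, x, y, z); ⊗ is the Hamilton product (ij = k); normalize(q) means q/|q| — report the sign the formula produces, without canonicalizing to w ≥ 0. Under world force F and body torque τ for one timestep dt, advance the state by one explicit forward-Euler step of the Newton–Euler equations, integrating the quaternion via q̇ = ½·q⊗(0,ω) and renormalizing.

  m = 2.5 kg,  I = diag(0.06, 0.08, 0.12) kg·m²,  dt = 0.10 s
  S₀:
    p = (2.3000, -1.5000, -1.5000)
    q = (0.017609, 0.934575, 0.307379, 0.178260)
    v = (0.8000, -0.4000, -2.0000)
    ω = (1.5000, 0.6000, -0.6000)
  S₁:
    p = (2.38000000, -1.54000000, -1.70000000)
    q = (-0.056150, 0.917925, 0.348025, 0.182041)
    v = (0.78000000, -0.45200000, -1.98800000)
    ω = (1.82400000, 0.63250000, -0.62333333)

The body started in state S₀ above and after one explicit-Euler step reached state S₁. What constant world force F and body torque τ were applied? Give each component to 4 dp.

velocity change Δv = (-0.02000000, -0.05200000, 0.01200000)
m·(v₁−v₀)/dt = (-0.5000, -1.3000, 0.3000)
rate change Δω = (0.32400000, 0.03250000, -0.02333333)
applied torque τ = (0.1800, 0.0800, -0.0100)

F = (-0.5000, -1.3000, 0.3000)
τ = (0.1800, 0.0800, -0.0100)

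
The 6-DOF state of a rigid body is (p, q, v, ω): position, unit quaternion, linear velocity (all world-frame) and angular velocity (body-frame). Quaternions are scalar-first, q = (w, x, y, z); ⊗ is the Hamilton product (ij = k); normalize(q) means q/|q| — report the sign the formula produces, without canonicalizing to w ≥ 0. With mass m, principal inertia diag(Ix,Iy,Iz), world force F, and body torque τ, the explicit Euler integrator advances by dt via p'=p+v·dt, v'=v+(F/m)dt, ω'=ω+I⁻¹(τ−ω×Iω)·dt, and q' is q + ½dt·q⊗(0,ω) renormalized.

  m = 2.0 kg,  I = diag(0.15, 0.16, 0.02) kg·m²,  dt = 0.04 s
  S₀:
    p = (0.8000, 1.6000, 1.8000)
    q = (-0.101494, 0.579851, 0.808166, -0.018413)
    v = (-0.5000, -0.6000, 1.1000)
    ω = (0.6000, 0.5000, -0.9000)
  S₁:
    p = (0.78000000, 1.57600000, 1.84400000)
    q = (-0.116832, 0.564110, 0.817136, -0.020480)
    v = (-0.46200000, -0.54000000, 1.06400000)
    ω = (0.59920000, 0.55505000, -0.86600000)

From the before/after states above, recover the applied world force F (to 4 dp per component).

F = (1.9000, 3.0000, -1.8000)

velocity change Δv = (0.03800000, 0.06000000, -0.03600000)
applied force F = (1.9000, 3.0000, -1.8000)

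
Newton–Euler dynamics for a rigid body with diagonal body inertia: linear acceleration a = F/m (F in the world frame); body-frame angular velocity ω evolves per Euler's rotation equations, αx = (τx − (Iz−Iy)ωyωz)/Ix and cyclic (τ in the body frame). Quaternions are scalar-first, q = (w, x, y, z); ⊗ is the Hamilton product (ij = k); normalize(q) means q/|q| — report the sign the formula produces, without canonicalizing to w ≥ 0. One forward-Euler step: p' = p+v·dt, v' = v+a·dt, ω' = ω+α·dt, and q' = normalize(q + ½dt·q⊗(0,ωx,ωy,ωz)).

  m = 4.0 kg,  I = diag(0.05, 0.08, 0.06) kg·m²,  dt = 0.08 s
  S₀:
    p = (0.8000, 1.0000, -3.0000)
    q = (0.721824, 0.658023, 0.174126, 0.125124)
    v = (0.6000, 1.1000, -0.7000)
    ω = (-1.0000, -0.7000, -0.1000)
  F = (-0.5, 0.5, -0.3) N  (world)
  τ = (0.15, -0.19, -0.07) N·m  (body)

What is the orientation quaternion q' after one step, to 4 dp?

q' = (0.7526, 0.6312, 0.1514, 0.1106)

2q̇ = q⊗(0,ω) = (0.7924236, -0.6516498, -0.5645985, -0.3586725)
q' = normalize(q + ½dt·q⊗(0,ω)) = (0.7526, 0.6312, 0.1514, 0.1106)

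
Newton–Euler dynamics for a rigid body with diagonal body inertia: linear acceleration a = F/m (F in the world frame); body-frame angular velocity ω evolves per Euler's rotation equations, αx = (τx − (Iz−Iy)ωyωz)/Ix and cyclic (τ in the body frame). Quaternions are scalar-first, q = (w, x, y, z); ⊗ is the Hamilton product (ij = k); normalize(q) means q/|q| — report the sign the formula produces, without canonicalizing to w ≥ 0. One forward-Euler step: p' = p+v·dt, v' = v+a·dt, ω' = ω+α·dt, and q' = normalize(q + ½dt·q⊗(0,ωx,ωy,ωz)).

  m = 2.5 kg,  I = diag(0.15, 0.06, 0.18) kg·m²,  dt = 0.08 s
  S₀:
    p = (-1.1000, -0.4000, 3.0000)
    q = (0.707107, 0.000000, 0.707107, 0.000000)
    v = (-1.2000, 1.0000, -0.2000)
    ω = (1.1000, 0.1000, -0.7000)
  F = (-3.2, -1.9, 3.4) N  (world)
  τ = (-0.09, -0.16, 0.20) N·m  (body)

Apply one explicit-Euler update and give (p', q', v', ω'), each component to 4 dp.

linear accel F/m = (-1.2800, -0.7600, 1.3600)
p + v·dt = (-1.1960, -0.3200, 2.9840)
v + (F/m)dt = (-1.3024, 0.9392, -0.0912)
(τ − ω×Iω)/I = (-0.5440, -3.0517, 1.1661)
ω' = ω + α·dt = (1.0565, -0.1441, -0.6067)
q⊗(0,ω) = (-0.0707107, 0.2828428, 0.0707107, -1.2727926)
q' = normalize(q + ½dt·q⊗(0,ω)) = (0.7033, 0.0113, 0.7090, -0.0508)

p' = (-1.1960, -0.3200, 2.9840)
q' = (0.7033, 0.0113, 0.7090, -0.0508)
v' = (-1.3024, 0.9392, -0.0912)
ω' = (1.0565, -0.1441, -0.6067)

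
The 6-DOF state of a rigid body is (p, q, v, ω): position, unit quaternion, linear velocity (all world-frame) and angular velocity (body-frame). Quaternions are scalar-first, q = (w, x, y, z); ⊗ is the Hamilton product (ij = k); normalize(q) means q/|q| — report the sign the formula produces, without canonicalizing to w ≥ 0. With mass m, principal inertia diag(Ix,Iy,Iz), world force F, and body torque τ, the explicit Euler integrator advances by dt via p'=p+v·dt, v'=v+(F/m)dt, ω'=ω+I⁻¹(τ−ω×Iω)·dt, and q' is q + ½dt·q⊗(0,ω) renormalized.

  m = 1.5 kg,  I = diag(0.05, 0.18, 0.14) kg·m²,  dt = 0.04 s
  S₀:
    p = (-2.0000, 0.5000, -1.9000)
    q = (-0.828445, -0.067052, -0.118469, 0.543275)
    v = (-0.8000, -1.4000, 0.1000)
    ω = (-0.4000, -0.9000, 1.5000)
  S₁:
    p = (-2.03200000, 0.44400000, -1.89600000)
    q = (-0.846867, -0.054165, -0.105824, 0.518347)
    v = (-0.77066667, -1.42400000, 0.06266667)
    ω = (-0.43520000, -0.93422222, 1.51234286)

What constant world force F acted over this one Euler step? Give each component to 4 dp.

F = (1.1000, -0.9000, -1.4000)

velocity change Δv = (0.02933333, -0.02400000, -0.03733333)
m·(v₁−v₀)/dt = (1.1000, -0.9000, -1.4000)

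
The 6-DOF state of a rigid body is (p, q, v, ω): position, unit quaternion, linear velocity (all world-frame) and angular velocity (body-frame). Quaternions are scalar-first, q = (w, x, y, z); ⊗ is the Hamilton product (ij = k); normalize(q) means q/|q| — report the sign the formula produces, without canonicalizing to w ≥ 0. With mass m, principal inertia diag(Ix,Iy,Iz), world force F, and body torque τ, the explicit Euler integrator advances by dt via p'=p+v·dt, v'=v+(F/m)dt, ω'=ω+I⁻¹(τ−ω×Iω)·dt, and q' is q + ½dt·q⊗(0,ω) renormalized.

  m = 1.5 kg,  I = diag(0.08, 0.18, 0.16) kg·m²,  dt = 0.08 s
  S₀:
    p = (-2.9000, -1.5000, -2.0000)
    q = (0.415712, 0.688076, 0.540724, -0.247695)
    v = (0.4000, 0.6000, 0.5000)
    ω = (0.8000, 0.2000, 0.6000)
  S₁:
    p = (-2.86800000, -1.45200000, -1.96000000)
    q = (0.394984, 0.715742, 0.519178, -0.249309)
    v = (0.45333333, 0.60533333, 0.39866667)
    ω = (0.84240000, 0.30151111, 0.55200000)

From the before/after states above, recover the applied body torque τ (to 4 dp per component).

Δω = ω₁−ω₀ = (0.04240000, 0.10151111, -0.04800000)
ω₀×(Iω₀) = (-0.0024, -0.0384, 0.0160)
applied torque τ = (0.0400, 0.1900, -0.0800)

τ = (0.0400, 0.1900, -0.0800)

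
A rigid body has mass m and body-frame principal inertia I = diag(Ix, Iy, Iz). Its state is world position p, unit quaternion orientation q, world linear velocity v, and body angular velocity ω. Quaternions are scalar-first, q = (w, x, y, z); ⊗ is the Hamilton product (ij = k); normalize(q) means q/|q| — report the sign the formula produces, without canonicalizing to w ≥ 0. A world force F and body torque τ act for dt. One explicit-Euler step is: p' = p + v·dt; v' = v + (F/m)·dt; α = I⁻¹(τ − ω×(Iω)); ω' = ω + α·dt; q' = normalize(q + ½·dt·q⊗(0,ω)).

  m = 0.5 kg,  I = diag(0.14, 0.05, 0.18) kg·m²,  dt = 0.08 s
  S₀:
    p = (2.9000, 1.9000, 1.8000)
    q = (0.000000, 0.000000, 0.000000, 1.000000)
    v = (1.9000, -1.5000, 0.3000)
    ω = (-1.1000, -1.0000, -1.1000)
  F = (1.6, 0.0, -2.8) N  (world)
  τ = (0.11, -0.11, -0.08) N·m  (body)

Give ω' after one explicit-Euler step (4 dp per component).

α = I⁻¹(τ − ω×Iω) = (-0.2357, -1.2320, 0.1056)
ω' = ω + α·dt = (-1.1189, -1.0986, -1.0916)

ω' = (-1.1189, -1.0986, -1.0916)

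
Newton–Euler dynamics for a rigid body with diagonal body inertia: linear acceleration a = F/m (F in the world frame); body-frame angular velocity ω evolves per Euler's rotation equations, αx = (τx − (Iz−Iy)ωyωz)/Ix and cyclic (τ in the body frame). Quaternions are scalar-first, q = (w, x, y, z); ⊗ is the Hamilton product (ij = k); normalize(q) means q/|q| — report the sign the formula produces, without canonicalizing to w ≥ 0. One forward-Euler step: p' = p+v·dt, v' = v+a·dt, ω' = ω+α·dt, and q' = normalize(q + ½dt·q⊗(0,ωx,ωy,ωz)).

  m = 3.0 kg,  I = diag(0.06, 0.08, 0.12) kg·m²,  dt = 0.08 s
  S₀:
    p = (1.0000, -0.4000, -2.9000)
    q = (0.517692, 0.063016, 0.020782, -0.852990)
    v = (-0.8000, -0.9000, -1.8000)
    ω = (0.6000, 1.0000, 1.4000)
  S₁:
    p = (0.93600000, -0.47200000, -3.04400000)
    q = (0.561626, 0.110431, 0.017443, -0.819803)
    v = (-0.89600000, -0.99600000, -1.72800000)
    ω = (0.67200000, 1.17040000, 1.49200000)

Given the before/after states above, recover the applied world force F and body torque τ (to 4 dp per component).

F = (-3.6000, -3.6000, 2.7000)
τ = (0.1100, 0.1200, 0.1500)

Δω = ω₁−ω₀ = (0.07200000, 0.17040000, 0.09200000)
ω₀×(Iω₀) = (0.0560, -0.0504, 0.0120)
I·α + gyro = (0.1100, 0.1200, 0.1500)
Δv = v₁−v₀ = (-0.09600000, -0.09600000, 0.07200000)
applied force F = (-3.6000, -3.6000, 2.7000)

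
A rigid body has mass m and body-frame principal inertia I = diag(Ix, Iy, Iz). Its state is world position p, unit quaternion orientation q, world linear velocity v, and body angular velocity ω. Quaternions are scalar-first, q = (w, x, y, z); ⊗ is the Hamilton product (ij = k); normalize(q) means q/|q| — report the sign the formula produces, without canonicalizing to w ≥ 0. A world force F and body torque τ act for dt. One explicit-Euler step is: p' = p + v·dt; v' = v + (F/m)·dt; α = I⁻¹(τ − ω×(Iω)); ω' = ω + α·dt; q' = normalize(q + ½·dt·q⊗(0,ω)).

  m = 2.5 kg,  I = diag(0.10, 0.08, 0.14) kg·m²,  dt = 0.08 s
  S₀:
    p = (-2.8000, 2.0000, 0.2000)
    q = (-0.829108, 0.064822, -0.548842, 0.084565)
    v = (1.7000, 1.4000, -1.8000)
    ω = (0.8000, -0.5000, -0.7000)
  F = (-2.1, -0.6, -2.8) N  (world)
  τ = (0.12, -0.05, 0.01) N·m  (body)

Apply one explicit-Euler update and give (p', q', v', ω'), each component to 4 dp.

new position p' = (-2.6640, 2.1120, 0.0560)
v + (F/m)dt = (1.6328, 1.3808, -1.8896)
(τ − ω×Iω)/I = (0.9900, -0.9050, 0.0143)
ω' = ω + α·dt = (0.8792, -0.5724, -0.6989)
2q̇ = q⊗(0,ω) = (-0.2670831, -0.2368145, 0.5275814, 0.9870382)
q' = normalize(q + ½dt·q⊗(0,ω)) = (-0.8389, 0.0553, -0.5272, 0.1239)

p' = (-2.6640, 2.1120, 0.0560)
q' = (-0.8389, 0.0553, -0.5272, 0.1239)
v' = (1.6328, 1.3808, -1.8896)
ω' = (0.8792, -0.5724, -0.6989)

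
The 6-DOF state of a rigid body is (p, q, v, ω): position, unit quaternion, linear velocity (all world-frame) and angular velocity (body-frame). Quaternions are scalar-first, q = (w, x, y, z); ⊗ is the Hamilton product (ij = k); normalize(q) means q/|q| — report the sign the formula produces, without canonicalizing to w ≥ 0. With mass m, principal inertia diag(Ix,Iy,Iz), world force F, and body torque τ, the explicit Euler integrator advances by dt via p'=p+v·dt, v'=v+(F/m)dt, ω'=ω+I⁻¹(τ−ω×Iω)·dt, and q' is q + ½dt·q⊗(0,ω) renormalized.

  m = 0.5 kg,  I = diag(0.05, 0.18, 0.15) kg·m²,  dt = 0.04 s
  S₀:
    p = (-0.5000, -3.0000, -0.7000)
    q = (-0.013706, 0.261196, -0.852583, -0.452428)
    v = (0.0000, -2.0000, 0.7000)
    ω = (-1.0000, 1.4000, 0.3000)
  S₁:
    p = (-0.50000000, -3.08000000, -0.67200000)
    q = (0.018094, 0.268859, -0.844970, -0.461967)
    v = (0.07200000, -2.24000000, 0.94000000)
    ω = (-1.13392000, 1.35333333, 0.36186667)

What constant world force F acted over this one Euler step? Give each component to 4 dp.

v₁ − v₀ = (0.07200000, -0.24000000, 0.24000000)
applied force F = (0.9000, -3.0000, 3.0000)

F = (0.9000, -3.0000, 3.0000)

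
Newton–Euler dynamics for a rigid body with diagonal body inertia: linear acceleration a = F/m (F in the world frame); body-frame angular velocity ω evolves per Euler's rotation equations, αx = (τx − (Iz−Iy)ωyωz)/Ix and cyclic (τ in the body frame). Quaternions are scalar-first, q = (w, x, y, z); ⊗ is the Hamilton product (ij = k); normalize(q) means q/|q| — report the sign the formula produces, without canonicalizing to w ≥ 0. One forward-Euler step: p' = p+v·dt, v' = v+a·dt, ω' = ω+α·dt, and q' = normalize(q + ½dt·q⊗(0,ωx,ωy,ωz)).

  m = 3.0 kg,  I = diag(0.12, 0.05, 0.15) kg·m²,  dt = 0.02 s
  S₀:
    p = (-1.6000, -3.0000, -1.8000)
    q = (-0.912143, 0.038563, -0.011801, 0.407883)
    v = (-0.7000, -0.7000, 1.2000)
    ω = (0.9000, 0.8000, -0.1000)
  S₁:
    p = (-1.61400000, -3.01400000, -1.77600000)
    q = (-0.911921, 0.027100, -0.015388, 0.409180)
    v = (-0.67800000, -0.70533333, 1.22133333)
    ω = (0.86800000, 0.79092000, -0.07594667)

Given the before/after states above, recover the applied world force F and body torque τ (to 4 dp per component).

F = (3.3000, -0.8000, 3.2000)
τ = (-0.2000, -0.0200, 0.1300)

ω₁ − ω₀ = (-0.03200000, -0.00908000, 0.02405333)
applied torque τ = (-0.2000, -0.0200, 0.1300)
v₁ − v₀ = (0.02200000, -0.00533333, 0.02133333)
m·(v₁−v₀)/dt = (3.3000, -0.8000, 3.2000)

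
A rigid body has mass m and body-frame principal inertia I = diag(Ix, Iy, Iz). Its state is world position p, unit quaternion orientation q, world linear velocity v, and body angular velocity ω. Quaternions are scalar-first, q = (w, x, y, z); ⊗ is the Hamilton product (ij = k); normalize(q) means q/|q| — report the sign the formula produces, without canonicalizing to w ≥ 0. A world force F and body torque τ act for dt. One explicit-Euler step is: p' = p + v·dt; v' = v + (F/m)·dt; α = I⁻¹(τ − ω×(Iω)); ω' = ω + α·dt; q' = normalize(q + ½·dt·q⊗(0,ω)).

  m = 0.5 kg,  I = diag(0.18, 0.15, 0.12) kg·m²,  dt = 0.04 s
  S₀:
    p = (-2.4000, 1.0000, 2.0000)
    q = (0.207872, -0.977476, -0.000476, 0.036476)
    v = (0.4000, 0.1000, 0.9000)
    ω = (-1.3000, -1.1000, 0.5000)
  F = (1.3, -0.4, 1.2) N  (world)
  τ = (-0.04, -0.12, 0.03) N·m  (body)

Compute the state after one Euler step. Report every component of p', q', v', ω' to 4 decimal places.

p' = (-2.3840, 1.0040, 2.0360)
q' = (0.1820, -0.9815, 0.0038, 0.0600)
v' = (0.5040, 0.0680, 0.9960)
ω' = (-1.3126, -1.1216, 0.5243)

(τ − ω×Iω)/I = (-0.3139, -0.5400, 0.6075)
new body rate ω' = (-1.3126, -1.1216, 0.5243)
Hamilton product q⊗(0,ω) = (-1.2894804, -0.2303480, 0.2126600, 1.1785408)
updated quaternion q' = (0.1820, -0.9815, 0.0038, 0.0600)
p' = p + v·dt = (-2.3840, 1.0040, 2.0360)
v' = v + a·dt = (0.5040, 0.0680, 0.9960)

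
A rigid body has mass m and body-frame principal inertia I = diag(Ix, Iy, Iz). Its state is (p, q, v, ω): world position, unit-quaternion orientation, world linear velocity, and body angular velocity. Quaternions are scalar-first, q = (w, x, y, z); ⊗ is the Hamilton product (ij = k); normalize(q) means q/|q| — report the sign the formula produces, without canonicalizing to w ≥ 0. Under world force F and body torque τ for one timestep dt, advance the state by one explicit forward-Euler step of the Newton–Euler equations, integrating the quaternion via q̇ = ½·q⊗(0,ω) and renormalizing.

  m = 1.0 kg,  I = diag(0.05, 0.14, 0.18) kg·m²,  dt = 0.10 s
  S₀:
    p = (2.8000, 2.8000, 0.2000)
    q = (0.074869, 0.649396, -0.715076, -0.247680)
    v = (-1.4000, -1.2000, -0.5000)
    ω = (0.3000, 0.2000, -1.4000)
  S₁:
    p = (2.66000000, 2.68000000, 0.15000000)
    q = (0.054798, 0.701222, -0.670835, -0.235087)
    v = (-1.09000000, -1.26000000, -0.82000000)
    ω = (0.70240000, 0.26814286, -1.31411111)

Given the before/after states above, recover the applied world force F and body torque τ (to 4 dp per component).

ω₁ − ω₀ = (0.40240000, 0.06814286, 0.08588889)
τ = I·(Δω/dt) + ω₀×(Iω₀) = (0.1900, 0.1500, 0.1600)
Δv = v₁−v₀ = (0.31000000, -0.06000000, -0.32000000)
F = m·Δv/dt = (3.1000, -0.6000, -3.2000)

F = (3.1000, -0.6000, -3.2000)
τ = (0.1900, 0.1500, 0.1600)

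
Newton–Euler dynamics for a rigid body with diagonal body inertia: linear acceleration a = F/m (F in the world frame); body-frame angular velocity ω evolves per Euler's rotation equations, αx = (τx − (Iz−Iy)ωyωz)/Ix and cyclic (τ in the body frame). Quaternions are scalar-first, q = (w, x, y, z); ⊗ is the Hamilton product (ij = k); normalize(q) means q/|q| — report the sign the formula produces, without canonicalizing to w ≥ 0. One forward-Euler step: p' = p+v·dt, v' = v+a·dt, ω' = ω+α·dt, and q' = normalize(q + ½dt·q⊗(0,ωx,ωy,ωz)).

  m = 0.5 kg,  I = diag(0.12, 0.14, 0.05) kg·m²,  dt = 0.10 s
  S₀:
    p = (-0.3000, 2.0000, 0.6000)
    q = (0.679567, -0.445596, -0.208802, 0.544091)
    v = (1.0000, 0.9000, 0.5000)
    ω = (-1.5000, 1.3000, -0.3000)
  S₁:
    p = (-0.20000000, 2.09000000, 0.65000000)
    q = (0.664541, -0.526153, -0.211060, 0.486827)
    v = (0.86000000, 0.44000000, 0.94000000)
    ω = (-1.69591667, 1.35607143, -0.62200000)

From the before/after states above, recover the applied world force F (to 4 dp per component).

F = (-0.7000, -2.3000, 2.2000)

v₁ − v₀ = (-0.14000000, -0.46000000, 0.44000000)
F = m·Δv/dt = (-0.7000, -2.3000, 2.2000)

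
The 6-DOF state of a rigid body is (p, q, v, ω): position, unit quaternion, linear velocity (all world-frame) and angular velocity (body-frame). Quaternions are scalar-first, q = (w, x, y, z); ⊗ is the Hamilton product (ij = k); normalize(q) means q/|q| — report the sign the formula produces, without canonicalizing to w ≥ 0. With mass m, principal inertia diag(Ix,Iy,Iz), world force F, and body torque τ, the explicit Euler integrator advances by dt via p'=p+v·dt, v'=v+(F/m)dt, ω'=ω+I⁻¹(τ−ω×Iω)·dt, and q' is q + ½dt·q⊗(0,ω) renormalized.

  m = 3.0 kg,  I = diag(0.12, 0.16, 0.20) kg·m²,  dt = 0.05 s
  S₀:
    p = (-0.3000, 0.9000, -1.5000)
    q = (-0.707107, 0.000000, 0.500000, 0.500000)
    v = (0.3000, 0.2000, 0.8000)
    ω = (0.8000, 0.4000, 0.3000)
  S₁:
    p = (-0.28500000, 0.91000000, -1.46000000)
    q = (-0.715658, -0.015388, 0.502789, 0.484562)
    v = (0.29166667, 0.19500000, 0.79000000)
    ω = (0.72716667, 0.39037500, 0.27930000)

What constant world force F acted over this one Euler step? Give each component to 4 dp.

Δv = v₁−v₀ = (-0.00833333, -0.00500000, -0.01000000)
F = m·Δv/dt = (-0.5000, -0.3000, -0.6000)

F = (-0.5000, -0.3000, -0.6000)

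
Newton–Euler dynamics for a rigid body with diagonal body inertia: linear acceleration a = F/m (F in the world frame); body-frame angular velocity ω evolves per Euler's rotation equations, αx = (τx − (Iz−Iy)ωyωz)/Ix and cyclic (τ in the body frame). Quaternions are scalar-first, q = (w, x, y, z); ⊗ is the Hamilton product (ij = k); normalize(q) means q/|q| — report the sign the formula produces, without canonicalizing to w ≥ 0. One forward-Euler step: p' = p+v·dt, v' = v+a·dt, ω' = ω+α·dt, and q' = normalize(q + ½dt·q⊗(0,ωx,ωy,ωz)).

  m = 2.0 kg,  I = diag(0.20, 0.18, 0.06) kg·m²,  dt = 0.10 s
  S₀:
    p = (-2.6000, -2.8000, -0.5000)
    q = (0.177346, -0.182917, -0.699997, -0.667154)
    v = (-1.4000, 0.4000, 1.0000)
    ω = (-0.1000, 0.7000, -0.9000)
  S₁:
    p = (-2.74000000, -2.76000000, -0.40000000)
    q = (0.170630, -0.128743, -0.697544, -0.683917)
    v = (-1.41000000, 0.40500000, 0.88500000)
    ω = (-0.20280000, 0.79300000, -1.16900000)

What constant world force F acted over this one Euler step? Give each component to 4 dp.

F = (-0.2000, 0.1000, -2.3000)

v₁ − v₀ = (-0.01000000, 0.00500000, -0.11500000)
m·(v₁−v₀)/dt = (-0.2000, 0.1000, -2.3000)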